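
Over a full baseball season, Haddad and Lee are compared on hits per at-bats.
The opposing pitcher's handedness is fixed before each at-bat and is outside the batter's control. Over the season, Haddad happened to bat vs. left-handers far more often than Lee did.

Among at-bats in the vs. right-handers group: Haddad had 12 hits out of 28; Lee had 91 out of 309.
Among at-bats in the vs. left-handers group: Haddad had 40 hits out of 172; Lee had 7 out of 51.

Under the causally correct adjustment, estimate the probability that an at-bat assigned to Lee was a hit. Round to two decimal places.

0.23

The imbalance in pitcher handedness arose from how at-bats were allocated, not from anything the player did; and pitcher handedness independently affects the outcome. The pooled gap is confounded — condition on pitcher handedness.
Standardising Lee to the population pitcher handedness mix: 0.602·91/309 + 0.398·7/51 = 0.232.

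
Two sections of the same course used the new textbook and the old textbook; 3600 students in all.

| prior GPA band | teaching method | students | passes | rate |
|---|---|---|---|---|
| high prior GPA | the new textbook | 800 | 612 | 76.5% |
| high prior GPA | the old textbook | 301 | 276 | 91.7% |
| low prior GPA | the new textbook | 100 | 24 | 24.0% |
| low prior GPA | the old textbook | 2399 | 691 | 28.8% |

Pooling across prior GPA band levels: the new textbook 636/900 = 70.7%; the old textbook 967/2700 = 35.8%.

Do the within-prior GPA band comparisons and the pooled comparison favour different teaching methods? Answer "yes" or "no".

Within each prior GPA band level (high prior GPA 76.5% vs 91.7%; low prior GPA 24.0% vs 28.8%), the old textbook has the higher rate every time. Pooled: 70.7% vs 35.8% — the new textbook has the higher rate overall. The two comparisons disagree.

yes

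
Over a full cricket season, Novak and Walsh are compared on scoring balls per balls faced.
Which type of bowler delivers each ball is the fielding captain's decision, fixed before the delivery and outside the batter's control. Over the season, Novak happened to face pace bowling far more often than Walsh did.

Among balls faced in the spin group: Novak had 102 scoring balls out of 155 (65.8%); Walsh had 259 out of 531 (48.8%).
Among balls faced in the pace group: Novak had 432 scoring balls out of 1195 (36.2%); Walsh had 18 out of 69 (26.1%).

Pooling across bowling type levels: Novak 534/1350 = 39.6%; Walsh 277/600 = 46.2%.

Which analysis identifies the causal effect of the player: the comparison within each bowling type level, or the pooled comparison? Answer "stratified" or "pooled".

stratified

The bowling type-specific comparison favours Novak throughout, but the pooled figures favour Walsh. The question is whether to condition on bowling type.
Since bowling type is a pre-existing factor (not a product of the player) and it affects the outcome on its own, it is a confounder. The stratified rates, not the pooled rate, identify the causal effect.
Within each level — spin: 65.8% vs 48.8%; pace: 36.2% vs 26.1% — Novak is higher every time.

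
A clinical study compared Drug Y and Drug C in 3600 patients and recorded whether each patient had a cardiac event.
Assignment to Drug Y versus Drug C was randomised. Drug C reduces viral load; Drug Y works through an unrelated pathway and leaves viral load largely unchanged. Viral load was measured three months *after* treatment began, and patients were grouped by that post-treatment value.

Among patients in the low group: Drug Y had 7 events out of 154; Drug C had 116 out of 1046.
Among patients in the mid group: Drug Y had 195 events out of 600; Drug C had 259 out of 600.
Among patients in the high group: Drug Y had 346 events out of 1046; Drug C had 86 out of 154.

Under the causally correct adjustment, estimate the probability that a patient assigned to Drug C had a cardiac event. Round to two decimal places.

0.26

Within every viral load level Drug Y has the lower rate, yet pooled Drug C does — Simpson's reversal.
The distribution of viral load is itself part of what the drug does — it is an intermediate outcome. Holding it fixed would remove that part of the effect; the total effect is the pooled difference.
So P(outcome | do(Drug C)) is just the pooled rate for Drug C: 461/1800 = 0.256.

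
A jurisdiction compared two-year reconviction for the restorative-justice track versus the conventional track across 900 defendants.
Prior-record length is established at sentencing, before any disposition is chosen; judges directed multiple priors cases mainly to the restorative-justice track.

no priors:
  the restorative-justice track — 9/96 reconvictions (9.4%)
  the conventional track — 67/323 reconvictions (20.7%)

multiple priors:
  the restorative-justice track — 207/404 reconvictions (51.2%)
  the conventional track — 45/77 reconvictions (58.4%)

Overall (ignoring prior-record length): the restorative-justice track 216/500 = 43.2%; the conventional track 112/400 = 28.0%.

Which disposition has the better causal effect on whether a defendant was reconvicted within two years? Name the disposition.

the restorative-justice track

Within every prior-record length level the restorative-justice track has the lower rate, yet pooled the conventional track does — Simpson's reversal.
Here prior-record length is a common cause — it drives both which disposition a case falls under and the outcome. The crude comparison mixes populations; the stratum-specific rates are the causally relevant ones.
Within each level — no priors: 9.4% vs 20.7%; multiple priors: 51.2% vs 58.4% — the restorative-justice track is lower every time.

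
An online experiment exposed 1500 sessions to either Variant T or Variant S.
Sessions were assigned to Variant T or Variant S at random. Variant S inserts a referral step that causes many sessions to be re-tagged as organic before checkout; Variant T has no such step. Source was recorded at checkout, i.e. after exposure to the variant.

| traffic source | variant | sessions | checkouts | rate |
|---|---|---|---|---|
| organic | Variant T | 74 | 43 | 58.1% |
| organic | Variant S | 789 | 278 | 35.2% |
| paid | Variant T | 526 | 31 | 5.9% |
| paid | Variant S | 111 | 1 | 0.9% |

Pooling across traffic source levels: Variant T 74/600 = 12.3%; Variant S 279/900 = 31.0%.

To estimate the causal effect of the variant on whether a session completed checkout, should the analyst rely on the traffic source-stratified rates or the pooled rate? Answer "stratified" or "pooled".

pooled

Traffic source is recorded after the variant and is itself shifted by it — it sits on the causal path from variant to outcome. Conditioning on a mediator would strip out part of the effect we want; the pooled comparison gives the total causal effect.
Pooled: Variant T 12.3% vs Variant S 31.0%; Variant S is higher overall.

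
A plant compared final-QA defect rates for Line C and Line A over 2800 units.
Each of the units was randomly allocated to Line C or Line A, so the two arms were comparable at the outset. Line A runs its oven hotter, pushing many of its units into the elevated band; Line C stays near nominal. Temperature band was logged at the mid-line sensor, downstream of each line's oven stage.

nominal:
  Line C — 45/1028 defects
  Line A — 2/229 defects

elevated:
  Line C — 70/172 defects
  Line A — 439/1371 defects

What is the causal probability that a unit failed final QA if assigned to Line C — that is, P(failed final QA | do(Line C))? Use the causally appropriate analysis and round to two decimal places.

The stratified and pooled comparisons disagree (Line A wins within each in-process temperature band; Line C wins overall), so the answer turns on the causal role of in-process temperature band.
In-process temperature band is recorded after the line and is itself shifted by it — it sits on the causal path from line to outcome. Conditioning on a mediator would strip out part of the effect we want; the pooled comparison gives the total causal effect.
So P(outcome | do(Line C)) is just the pooled rate for Line C: 115/1200 = 0.096.

0.10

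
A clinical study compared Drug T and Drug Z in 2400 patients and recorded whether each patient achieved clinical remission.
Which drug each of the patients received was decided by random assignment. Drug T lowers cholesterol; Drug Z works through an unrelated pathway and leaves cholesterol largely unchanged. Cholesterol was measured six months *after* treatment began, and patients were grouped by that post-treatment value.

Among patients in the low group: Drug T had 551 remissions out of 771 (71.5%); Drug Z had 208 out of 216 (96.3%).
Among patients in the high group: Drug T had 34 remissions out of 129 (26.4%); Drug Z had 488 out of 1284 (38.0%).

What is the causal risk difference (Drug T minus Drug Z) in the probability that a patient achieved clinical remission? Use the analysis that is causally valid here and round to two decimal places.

The stratified and pooled comparisons disagree (Drug Z wins within each cholesterol; Drug T wins overall), so the answer turns on the causal role of cholesterol.
Cholesterol is recorded after the drug and is itself shifted by it — it sits on the causal path from drug to outcome. Conditioning on a mediator would strip out part of the effect we want; the pooled comparison gives the total causal effect.
The causal difference is the pooled difference: 0.650 − 0.464 = +0.186.

+0.19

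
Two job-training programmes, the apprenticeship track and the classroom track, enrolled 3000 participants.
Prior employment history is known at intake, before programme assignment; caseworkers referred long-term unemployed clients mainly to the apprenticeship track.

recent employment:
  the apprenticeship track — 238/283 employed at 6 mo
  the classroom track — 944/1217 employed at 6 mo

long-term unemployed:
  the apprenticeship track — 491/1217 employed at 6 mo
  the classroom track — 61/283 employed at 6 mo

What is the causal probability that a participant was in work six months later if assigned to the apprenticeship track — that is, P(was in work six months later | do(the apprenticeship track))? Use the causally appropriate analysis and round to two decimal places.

0.62

The imbalance in prior employment history arose from how participants were allocated, not from anything the programme did; and prior employment history independently affects the outcome. The pooled gap is confounded — condition on prior employment history.
Standardising the apprenticeship track to the population prior employment history mix: 0.500·238/283 + 0.500·491/1217 = 0.622.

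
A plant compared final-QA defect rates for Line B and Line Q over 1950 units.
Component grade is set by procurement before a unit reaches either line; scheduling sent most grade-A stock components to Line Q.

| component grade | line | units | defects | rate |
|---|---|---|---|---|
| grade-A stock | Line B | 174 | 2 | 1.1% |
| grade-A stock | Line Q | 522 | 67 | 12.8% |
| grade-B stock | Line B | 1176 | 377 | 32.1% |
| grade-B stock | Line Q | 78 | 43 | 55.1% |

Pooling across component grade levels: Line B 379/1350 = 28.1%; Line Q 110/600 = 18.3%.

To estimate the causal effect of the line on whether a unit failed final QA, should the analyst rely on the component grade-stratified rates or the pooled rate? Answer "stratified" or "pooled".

stratified

Nothing the line does changes component grade; the imbalance is an allocation artefact. With component grade also predicting the outcome, the pooled figure is confounded, and the within-stratum comparison is the causal one.
Within each level — grade-A stock: 1.1% vs 12.8%; grade-B stock: 32.1% vs 55.1% — Line B is lower every time.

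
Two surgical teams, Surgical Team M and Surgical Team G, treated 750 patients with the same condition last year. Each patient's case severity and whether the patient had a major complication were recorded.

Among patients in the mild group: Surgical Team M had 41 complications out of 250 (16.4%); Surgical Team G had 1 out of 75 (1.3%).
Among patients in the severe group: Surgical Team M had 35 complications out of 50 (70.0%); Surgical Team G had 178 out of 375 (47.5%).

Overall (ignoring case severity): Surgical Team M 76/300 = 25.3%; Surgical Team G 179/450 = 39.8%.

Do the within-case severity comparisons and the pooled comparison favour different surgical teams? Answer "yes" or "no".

Within each case severity level (mild 16.4% vs 1.3%; severe 70.0% vs 47.5%), Surgical Team G has the lower rate every time. Pooled: 25.3% vs 39.8% — Surgical Team M has the lower rate overall. The two comparisons disagree.

yes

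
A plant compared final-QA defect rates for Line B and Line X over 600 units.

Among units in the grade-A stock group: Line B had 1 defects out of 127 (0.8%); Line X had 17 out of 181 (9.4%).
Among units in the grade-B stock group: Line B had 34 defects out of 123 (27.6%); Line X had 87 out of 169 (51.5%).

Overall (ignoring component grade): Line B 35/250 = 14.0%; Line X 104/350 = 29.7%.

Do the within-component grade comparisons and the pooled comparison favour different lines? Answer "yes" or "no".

Within each component grade level (grade-A stock 0.8% vs 9.4%; grade-B stock 27.6% vs 51.5%), Line B has the lower rate every time. Pooled: 14.0% vs 29.7% — Line B has the lower rate overall. They agree.

no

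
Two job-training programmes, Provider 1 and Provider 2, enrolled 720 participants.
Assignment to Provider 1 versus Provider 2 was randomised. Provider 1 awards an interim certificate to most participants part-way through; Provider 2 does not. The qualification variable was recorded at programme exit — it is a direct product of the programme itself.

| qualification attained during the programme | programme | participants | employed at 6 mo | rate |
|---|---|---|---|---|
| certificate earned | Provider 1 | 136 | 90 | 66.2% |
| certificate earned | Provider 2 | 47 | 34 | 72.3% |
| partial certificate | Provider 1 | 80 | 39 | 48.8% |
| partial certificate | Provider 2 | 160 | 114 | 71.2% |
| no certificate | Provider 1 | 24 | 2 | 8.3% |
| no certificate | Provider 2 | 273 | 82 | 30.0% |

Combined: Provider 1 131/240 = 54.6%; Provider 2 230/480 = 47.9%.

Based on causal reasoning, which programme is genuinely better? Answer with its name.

Provider 1

The qualification attained during the programme-specific comparison favours Provider 2 throughout, but the pooled figures favour Provider 1. The question is whether to condition on qualification attained during the programme.
Qualification attained during the programme here is a post-treatment variable shaped by the programme; conditioning on it would introduce bias rather than remove it. The overall comparison is the causal one.
Pooled: Provider 1 54.6% vs Provider 2 47.9%; Provider 1 is higher overall.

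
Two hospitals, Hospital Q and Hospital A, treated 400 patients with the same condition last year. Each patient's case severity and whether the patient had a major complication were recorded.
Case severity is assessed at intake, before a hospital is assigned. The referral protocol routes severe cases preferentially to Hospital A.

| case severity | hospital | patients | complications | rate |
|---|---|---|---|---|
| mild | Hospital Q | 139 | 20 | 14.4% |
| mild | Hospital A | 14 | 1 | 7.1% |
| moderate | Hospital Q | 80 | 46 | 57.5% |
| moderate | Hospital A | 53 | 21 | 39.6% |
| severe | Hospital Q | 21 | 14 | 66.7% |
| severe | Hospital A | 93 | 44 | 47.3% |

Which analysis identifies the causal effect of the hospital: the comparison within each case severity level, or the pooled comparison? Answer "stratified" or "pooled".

Case severity is set before the hospital has any effect — it is not caused by the hospital — and it independently drives the outcome. That makes it a confounder, so the causal comparison is within case severity levels.
Within each level — mild: 14.4% vs 7.1%; moderate: 57.5% vs 39.6%; severe: 66.7% vs 47.3% — Hospital A is lower every time.

stratified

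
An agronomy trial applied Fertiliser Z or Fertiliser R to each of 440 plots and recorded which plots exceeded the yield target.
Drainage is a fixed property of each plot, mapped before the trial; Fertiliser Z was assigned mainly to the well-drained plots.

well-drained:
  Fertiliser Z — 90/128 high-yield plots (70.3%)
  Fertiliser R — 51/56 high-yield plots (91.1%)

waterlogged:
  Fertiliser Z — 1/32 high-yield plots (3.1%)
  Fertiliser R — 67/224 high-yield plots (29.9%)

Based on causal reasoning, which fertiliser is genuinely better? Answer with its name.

Since field drainage is a pre-existing factor (not a product of the fertiliser) and it affects the outcome on its own, it is a confounder. The stratified rates, not the pooled rate, identify the causal effect.
Within each level — well-drained: 70.3% vs 91.1%; waterlogged: 3.1% vs 29.9% — Fertiliser R is higher every time.

Fertiliser R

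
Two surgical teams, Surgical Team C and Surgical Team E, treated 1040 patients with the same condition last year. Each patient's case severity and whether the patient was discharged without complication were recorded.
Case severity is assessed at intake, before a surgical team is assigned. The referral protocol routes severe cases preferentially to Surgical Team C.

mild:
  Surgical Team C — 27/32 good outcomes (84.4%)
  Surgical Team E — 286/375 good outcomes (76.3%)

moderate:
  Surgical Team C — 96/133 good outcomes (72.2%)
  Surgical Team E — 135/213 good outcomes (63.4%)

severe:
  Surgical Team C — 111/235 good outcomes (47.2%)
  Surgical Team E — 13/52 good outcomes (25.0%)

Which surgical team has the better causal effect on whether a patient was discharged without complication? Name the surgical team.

Surgical Team C

Within every case severity level Surgical Team C has the higher rate, yet pooled Surgical Team E does — Simpson's reversal.
The imbalance in case severity arose from how patients were allocated, not from anything the surgical team did; and case severity independently affects the outcome. The pooled gap is confounded — condition on case severity.
Within each level — mild: 84.4% vs 76.3%; moderate: 72.2% vs 63.4%; severe: 47.2% vs 25.0% — Surgical Team C is higher every time.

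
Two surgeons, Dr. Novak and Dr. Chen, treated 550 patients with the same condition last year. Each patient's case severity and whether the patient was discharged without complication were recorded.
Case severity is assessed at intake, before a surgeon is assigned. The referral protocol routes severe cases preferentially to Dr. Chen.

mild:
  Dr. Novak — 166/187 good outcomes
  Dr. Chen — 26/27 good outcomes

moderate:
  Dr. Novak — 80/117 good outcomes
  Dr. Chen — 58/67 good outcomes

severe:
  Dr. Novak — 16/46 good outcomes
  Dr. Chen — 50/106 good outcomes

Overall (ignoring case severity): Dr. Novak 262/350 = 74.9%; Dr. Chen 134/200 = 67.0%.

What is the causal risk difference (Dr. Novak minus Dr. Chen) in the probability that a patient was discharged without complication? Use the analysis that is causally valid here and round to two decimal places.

The imbalance in case severity arose from how patients were allocated, not from anything the surgeon did; and case severity independently affects the outcome. The pooled gap is confounded — condition on case severity.
Adjusting over the population distribution of case severity: 0.389·(0.888−0.963) + 0.335·(0.684−0.866) + 0.276·(0.348−0.472) = -0.124.

-0.12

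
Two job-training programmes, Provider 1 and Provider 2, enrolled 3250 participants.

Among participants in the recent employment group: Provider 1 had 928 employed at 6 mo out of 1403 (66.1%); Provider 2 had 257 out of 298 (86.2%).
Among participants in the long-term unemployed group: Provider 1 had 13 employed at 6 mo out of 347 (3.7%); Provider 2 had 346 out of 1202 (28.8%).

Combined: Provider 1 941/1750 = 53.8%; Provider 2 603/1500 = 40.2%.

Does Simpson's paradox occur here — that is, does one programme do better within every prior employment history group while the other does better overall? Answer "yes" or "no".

Within each prior employment history level (recent employment 66.1% vs 86.2%; long-term unemployed 3.7% vs 28.8%), Provider 2 has the higher rate every time. Pooled: 53.8% vs 40.2% — Provider 1 has the higher rate overall. The two comparisons disagree.

yes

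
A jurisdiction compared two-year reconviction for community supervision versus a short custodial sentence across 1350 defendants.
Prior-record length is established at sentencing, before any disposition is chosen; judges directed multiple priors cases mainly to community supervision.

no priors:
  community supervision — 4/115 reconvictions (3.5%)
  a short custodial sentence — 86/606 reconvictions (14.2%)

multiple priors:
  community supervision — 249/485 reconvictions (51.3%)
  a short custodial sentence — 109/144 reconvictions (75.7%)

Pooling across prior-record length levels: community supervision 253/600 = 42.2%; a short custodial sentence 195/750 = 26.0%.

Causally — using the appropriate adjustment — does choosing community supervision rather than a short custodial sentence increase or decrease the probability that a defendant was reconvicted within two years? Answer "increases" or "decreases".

Within every prior-record length level community supervision has the lower rate, yet pooled a short custodial sentence does — Simpson's reversal.
The imbalance in prior-record length arose from how defendants were allocated, not from anything the disposition did; and prior-record length independently affects the outcome. The pooled gap is confounded — condition on prior-record length.
Within each level — no priors: 3.5% vs 14.2%; multiple priors: 51.3% vs 75.7% — community supervision is lower every time.

decreases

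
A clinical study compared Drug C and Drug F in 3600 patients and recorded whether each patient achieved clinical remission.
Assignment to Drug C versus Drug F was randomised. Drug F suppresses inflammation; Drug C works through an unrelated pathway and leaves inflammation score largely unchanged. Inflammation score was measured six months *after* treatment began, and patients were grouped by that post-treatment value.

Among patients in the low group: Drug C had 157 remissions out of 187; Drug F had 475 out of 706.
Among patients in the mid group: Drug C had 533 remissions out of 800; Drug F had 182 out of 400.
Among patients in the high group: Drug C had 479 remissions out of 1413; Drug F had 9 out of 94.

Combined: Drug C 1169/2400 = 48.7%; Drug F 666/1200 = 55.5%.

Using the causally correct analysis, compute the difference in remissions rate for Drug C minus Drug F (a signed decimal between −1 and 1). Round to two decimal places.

Drug C is higher inside every inflammation score stratum but Drug F is higher in aggregate. Whether to stratify depends on how inflammation score relates to the drug.
Inflammation score here is a post-treatment variable shaped by the drug; conditioning on it would introduce bias rather than remove it. The overall comparison is the causal one.
The causal difference is the pooled difference: 0.487 − 0.555 = -0.068.

-0.07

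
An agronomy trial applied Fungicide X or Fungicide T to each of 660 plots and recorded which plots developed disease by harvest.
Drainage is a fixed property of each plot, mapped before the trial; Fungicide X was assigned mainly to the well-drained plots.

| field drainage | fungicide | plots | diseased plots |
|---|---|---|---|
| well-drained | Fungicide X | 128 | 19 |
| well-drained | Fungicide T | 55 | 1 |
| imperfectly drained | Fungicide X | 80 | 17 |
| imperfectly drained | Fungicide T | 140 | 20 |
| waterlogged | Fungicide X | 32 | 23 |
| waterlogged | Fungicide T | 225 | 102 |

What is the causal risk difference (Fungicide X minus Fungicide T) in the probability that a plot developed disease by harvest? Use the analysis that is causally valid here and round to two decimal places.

Since field drainage is a pre-existing factor (not a product of the fungicide) and it affects the outcome on its own, it is a confounder. The stratified rates, not the pooled rate, identify the causal effect.
Adjusting over the population distribution of field drainage: 0.277·(0.148−0.018) + 0.333·(0.212−0.143) + 0.389·(0.719−0.453) = +0.163.

+0.16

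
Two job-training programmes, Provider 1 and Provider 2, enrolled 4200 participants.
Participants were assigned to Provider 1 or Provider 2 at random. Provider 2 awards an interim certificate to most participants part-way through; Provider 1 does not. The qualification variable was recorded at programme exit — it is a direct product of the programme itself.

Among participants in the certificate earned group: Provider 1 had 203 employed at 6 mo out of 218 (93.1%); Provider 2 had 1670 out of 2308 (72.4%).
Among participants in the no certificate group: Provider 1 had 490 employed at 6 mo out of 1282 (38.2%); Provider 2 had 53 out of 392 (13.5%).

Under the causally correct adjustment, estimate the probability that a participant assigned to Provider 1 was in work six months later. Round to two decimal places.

The stratified and pooled comparisons disagree (Provider 1 wins within each qualification attained during the programme; Provider 2 wins overall), so the answer turns on the causal role of qualification attained during the programme.
Qualification attained during the programme is recorded after the programme and is itself shifted by it — it sits on the causal path from programme to outcome. Conditioning on a mediator would strip out part of the effect we want; the pooled comparison gives the total causal effect.
So P(outcome | do(Provider 1)) is just the pooled rate for Provider 1: 693/1500 = 0.462.

0.46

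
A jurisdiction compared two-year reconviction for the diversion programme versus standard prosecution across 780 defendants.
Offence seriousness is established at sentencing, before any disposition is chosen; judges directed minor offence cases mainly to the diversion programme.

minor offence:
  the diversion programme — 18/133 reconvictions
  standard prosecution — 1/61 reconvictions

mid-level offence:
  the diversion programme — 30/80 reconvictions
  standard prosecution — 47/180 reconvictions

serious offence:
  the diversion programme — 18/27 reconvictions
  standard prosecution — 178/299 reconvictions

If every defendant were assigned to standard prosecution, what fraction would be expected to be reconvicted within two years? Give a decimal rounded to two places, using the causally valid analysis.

Here offence seriousness is a common cause — it drives both which disposition a case falls under and the outcome. The crude comparison mixes populations; the stratum-specific rates are the causally relevant ones.
Standardising standard prosecution to the population offence seriousness mix: 0.249·1/61 + 0.333·47/180 + 0.418·178/299 = 0.340.

0.34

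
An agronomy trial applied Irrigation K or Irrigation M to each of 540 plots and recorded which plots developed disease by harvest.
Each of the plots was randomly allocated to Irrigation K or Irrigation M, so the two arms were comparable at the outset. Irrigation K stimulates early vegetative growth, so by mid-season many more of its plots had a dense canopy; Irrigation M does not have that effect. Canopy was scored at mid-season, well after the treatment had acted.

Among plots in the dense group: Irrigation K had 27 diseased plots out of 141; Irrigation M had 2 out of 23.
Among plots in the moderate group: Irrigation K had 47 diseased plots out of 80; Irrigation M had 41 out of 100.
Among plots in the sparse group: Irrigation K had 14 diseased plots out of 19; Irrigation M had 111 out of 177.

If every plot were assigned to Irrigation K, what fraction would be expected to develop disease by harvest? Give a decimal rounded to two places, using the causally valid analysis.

0.37

Mid-season canopy is downstream of the irrigation. One should not condition on a consequence of treatment, so the overall rates are the right comparison.
So P(outcome | do(Irrigation K)) is just the pooled rate for Irrigation K: 88/240 = 0.367.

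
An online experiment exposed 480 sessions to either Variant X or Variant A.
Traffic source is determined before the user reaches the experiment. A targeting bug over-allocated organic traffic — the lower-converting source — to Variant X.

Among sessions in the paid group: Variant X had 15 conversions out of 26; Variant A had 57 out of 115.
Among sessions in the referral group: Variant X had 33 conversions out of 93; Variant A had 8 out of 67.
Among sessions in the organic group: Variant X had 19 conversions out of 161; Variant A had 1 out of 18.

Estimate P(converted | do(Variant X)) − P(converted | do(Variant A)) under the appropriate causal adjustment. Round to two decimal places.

Traffic source satisfies the back-door criterion: it is not a descendant of the variant, and it blocks the spurious path from variant to outcome. Adjusting for it (i.e., using the within-traffic source rates) gives the causal effect.
Adjusting over the population distribution of traffic source: 0.294·(0.577−0.496) + 0.333·(0.355−0.119) + 0.373·(0.118−0.056) = +0.126.

+0.13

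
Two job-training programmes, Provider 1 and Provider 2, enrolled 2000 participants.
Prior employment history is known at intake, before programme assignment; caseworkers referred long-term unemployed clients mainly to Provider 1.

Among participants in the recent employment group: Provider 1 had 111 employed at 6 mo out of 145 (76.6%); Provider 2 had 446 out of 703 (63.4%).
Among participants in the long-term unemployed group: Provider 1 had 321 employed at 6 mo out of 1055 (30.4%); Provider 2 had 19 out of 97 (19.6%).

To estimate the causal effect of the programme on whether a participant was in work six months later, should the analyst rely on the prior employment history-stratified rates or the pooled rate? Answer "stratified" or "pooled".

stratified

The prior employment history-specific comparison favours Provider 1 throughout, but the pooled figures favour Provider 2. The question is whether to condition on prior employment history.
Prior employment history is set before the programme has any effect — it is not caused by the programme — and it independently drives the outcome. That makes it a confounder, so the causal comparison is within prior employment history levels.
Within each level — recent employment: 76.6% vs 63.4%; long-term unemployed: 30.4% vs 19.6% — Provider 1 is higher every time.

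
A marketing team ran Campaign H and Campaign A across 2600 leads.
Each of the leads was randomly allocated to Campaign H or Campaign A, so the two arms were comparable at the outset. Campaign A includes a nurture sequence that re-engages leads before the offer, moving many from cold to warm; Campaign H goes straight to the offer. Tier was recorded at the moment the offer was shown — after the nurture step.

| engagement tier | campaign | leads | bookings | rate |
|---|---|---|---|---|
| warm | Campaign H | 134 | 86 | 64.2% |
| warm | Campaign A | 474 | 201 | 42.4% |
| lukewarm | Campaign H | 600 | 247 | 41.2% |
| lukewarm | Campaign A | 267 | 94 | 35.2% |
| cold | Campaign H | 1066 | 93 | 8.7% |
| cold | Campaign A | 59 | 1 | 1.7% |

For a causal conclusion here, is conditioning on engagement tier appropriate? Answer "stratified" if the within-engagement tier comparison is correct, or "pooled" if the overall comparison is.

Campaign H is higher inside every engagement tier stratum but Campaign A is higher in aggregate. Whether to stratify depends on how engagement tier relates to the campaign.
Engagement tier is recorded after the campaign and is itself shifted by it — it sits on the causal path from campaign to outcome. Conditioning on a mediator would strip out part of the effect we want; the pooled comparison gives the total causal effect.
Pooled: Campaign H 23.7% vs Campaign A 37.0%; Campaign A is higher overall.

pooled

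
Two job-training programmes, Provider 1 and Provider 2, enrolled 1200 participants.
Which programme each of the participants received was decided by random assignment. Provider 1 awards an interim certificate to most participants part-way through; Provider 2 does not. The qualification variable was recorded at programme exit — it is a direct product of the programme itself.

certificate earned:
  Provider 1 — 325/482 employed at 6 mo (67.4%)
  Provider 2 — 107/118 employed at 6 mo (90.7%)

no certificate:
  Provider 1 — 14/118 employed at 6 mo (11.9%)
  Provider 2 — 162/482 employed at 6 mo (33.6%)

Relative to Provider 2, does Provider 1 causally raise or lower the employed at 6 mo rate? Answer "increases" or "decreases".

increases

Stratifying would compare programmes among participants the programmes themselves sorted into qualification attained during the programme groups — a form of selection on an intermediate. The unconditioned pooled rates give the total causal effect.
Pooled: Provider 1 56.5% vs Provider 2 44.8%; Provider 1 is higher overall.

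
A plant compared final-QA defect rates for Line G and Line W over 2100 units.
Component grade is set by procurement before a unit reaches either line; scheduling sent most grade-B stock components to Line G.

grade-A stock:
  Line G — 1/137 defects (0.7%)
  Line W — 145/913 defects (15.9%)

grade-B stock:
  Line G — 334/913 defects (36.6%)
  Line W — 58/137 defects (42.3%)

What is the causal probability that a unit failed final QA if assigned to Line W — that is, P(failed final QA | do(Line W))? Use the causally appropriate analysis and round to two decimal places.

The imbalance in component grade arose from how units were allocated, not from anything the line did; and component grade independently affects the outcome. The pooled gap is confounded — condition on component grade.
Standardising Line W to the population component grade mix: 0.500·145/913 + 0.500·58/137 = 0.291.

0.29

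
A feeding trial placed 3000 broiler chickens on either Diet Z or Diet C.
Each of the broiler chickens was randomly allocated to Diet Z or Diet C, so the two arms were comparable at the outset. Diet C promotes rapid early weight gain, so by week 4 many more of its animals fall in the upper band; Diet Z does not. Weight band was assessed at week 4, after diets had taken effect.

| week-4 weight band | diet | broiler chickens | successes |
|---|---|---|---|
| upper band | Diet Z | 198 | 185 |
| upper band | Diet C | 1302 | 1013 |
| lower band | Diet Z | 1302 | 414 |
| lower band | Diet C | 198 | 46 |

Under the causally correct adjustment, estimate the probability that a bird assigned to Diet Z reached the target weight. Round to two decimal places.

The week-4 weight band-specific comparison favours Diet Z throughout, but the pooled figures favour Diet C. The question is whether to condition on week-4 weight band.
The distribution of week-4 weight band is itself part of what the diet does — it is an intermediate outcome. Holding it fixed would remove that part of the effect; the total effect is the pooled difference.
So P(outcome | do(Diet Z)) is just the pooled rate for Diet Z: 599/1500 = 0.399.

0.40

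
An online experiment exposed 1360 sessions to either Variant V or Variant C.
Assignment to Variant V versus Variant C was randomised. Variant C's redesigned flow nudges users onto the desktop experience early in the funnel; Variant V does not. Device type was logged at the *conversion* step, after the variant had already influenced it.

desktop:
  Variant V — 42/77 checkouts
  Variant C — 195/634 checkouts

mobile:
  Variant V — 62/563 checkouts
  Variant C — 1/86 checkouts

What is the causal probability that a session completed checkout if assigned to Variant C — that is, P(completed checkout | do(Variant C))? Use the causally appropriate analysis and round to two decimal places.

0.27

Device type is downstream of the variant. One should not condition on a consequence of treatment, so the overall rates are the right comparison.
So P(outcome | do(Variant C)) is just the pooled rate for Variant C: 196/720 = 0.272.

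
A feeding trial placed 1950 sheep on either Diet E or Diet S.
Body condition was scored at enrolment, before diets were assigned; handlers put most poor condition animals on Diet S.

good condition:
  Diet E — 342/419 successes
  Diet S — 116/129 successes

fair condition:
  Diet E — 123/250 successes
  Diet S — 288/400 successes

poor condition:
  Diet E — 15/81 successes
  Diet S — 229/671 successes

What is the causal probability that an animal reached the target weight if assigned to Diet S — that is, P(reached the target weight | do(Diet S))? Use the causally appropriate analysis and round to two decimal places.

Here starting body condition is a common cause — it drives both which diet a case falls under and the outcome. The crude comparison mixes populations; the stratum-specific rates are the causally relevant ones.
Standardising Diet S to the population starting body condition mix: 0.281·116/129 + 0.333·288/400 + 0.386·229/671 = 0.624.

0.62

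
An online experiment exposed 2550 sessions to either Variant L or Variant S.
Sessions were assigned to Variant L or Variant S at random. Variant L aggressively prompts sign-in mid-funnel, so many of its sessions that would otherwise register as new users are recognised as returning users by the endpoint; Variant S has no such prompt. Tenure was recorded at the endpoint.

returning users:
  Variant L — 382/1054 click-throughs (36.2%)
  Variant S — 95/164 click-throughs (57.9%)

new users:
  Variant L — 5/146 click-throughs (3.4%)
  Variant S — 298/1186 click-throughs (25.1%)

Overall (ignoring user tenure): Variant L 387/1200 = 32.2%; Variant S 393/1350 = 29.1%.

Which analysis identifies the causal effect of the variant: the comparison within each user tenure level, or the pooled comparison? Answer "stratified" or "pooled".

User tenure lies on the pathway variant → user tenure → outcome, so adjusting for it blocks the indirect effect. For the total causal effect of variant, use the unadjusted pooled rates.
Pooled: Variant L 32.2% vs Variant S 29.1%; Variant L is higher overall.

pooled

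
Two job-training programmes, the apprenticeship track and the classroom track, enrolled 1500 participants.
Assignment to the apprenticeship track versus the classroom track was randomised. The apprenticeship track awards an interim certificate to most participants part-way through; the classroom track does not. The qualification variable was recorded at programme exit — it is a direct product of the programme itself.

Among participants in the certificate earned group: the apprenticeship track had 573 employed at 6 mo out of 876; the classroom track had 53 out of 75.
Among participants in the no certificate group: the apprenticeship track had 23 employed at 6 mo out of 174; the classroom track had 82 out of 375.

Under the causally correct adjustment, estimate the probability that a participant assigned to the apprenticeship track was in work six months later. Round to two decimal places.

The stratified and pooled comparisons disagree (the classroom track wins within each qualification attained during the programme; the apprenticeship track wins overall), so the answer turns on the causal role of qualification attained during the programme.
Qualification attained during the programme is recorded after the programme and is itself shifted by it — it sits on the causal path from programme to outcome. Conditioning on a mediator would strip out part of the effect we want; the pooled comparison gives the total causal effect.
So P(outcome | do(the apprenticeship track)) is just the pooled rate for the apprenticeship track: 596/1050 = 0.568.

0.57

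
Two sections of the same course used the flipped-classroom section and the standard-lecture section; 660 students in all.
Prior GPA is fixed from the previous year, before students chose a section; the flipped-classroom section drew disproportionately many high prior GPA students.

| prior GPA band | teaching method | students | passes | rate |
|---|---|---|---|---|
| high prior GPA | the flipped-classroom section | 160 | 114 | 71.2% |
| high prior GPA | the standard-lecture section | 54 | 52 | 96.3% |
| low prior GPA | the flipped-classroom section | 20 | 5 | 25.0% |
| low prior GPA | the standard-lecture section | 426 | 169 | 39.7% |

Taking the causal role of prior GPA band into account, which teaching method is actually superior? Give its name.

Since prior GPA band is a pre-existing factor (not a product of the teaching method) and it affects the outcome on its own, it is a confounder. The stratified rates, not the pooled rate, identify the causal effect.
Within each level — high prior GPA: 71.2% vs 96.3%; low prior GPA: 25.0% vs 39.7% — the standard-lecture section is higher every time.

the standard-lecture section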